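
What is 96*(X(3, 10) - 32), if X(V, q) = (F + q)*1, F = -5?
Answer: -2592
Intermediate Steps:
X(V, q) = -5 + q (X(V, q) = (-5 + q)*1 = -5 + q)
96*(X(3, 10) - 32) = 96*((-5 + 10) - 32) = 96*(5 - 32) = 96*(-27) = -2592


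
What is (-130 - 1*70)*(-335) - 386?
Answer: 66614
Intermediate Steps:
(-130 - 1*70)*(-335) - 386 = (-130 - 70)*(-335) - 386 = -200*(-335) - 386 = 67000 - 386 = 66614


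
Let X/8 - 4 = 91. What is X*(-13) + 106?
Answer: -9774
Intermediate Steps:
X = 760 (X = 32 + 8*91 = 32 + 728 = 760)
X*(-13) + 106 = 760*(-13) + 106 = -9880 + 106 = -9774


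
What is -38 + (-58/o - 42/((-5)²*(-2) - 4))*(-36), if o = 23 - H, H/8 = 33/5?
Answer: -20274/149 ≈ -136.07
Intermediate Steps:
H = 264/5 (H = 8*(33/5) = 264/5 ≈ 52.800)
o = -149/5 (o = 23 - 1*264/5 = 23 - 264/5 = -149/5 ≈ -29.800)
-38 + (-58/o - 42/((-5)²*(-2) - 4))*(-36) = -38 + (-58/(-149/5) - 42/((-5)²*(-2) - 4))*(-36) = -38 + (-58*(-5/149) - 42/(25*(-2) - 4))*(-36) = -38 + (290/149 - 42/(-50 - 4))*(-36) = -38 + (290/149 - 42/(-54))*(-36) = -38 + (290/149 - 42*(-1/54))*(-36) = -38 + (290/149 + 7/9)*(-36) = -38 + (3653/1341)*(-36) = -38 - 14612/149 = -20274/149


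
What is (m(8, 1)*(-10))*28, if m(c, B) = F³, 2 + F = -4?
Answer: 60480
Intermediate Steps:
F = -6 (F = -2 - 4 = -6)
m(c, B) = -216 (m(c, B) = (-6)³ = -216)
(m(8, 1)*(-10))*28 = -216*(-10)*28 = 2160*28 = 60480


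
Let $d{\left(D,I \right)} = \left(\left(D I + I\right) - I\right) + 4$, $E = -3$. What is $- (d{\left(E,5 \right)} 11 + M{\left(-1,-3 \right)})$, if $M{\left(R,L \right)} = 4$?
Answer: $117$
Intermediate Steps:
$d{\left(D,I \right)} = 4 + D I$ ($d{\left(D,I \right)} = \left(\left(I + D I\right) - I\right) + 4 = D I + 4 = 4 + D I$)
$- (d{\left(E,5 \right)} 11 + M{\left(-1,-3 \right)}) = - (\left(4 - 15\right) 11 + 4) = - (\left(-11\right) 11 + 4) = - (-121 + 4) = \left(-1\right) \left(-117\right) = 117$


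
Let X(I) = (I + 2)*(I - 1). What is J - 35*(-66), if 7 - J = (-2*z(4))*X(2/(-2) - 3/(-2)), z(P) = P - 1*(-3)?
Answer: 4599/2 ≈ 2299.5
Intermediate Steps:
z(P) = 3 + P (z(P) = P + 3 = 3 + P)
X(I) = (-1 + I)*(2 + I) (X(I) = (2 + I)*(-1 + I) = (-1 + I)*(2 + I))
J = -21/2 (J = 7 - (-2*(3 + 4))*(-2 + (2/(-2) - 3/(-2)) + (2/(-2) - 3/(-2))²) = 7 - (-2*7)*(-2 + (2*(-½) - 3*(-½)) + (2*(-½) - 3*(-½))²) = 7 - (-14)*(-2 + (-1 + 3/2) + (-1 + 3/2)²) = 7 - (-14)*(-2 + ½ + (½)²) = 7 - (-14)*(-2 + ½ + ¼) = 7 - (-14)*(-5)/4 = 7 - 1*35/2 = 7 - 35/2 = -21/2 ≈ -10.500)
J - 35*(-66) = -21/2 - 35*(-66) = -21/2 + 2310 = 4599/2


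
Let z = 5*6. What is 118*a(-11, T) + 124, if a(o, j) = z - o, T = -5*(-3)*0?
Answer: 4962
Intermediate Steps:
z = 30
T = 0 (T = 15*0 = 0)
a(o, j) = 30 - o
118*a(-11, T) + 124 = 118*(30 - 1*(-11)) + 124 = 118*(30 + 11) + 124 = 118*41 + 124 = 4838 + 124 = 4962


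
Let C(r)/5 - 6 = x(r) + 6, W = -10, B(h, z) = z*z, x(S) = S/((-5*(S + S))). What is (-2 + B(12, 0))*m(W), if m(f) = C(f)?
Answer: -119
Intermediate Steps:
x(S) = -⅒ (x(S) = S/((-10*S)) = S*(-1/(10*S)) = -⅒)
B(h, z) = z²
C(r) = 119/2 (C(r) = 30 + 5*(-⅒ + 6) = 30 + 5*(59/10) = 30 + 59/2 = 119/2)
m(f) = 119/2
(-2 + B(12, 0))*m(W) = (-2 + 0²)*(119/2) = (-2 + 0)*(119/2) = -2*119/2 = -119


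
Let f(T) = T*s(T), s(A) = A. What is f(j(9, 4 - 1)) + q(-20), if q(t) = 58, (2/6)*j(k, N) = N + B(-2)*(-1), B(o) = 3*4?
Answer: 787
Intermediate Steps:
B(o) = 12
j(k, N) = -36 + 3*N (j(k, N) = 3*(N + 12*(-1)) = 3*(N - 12) = 3*(-12 + N) = -36 + 3*N)
f(T) = T² (f(T) = T*T = T²)
f(j(9, 4 - 1)) + q(-20) = (-36 + 3*(4 - 1))² + 58 = (-36 + 3*3)² + 58 = (-36 + 9)² + 58 = (-27)² + 58 = 729 + 58 = 787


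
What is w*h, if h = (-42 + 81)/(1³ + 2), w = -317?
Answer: -4121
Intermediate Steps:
h = 13 (h = 39/(1 + 2) = 39/3 = 39*(⅓) = 13)
w*h = -317*13 = -4121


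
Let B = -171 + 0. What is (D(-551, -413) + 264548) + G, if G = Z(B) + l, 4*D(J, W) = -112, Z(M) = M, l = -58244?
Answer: 206105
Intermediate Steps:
B = -171
D(J, W) = -28 (D(J, W) = (1/4)*(-112) = -28)
G = -58415 (G = -171 - 58244 = -58415)
(D(-551, -413) + 264548) + G = (-28 + 264548) - 58415 = 264520 - 58415 = 206105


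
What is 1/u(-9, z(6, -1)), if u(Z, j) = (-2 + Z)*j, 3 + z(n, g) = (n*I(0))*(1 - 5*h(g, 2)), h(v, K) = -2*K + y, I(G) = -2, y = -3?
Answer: 1/4785 ≈ 0.00020899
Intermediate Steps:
h(v, K) = -3 - 2*K (h(v, K) = -2*K - 3 = -3 - 2*K)
z(n, g) = -3 - 72*n (z(n, g) = -3 + (n*(-2))*(1 - 5*(-3 - 2*2)) = -3 + (-2*n)*(1 - 5*(-3 - 4)) = -3 + (-2*n)*(1 - 5*(-7)) = -3 + (-2*n)*(1 + 35) = -3 - 2*n*36 = -3 - 72*n)
u(Z, j) = j*(-2 + Z)
1/u(-9, z(6, -1)) = 1/((-3 - 72*6)*(-2 - 9)) = 1/((-3 - 432)*(-11)) = 1/(-435*(-11)) = 1/4785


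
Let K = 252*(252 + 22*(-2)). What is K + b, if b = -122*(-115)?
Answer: 66446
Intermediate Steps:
b = 14030
K = 52416 (K = 252*(252 - 44) = 252*208 = 52416)
K + b = 52416 + 14030 = 66446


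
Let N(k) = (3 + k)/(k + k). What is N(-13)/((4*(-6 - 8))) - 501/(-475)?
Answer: 362353/345800 ≈ 1.0479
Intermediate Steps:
N(k) = (3 + k)/(2*k) (N(k) = (3 + k)/((2*k)) = (3 + k)*(1/(2*k)) = (3 + k)/(2*k))
N(-13)/((4*(-6 - 8))) - 501/(-475) = ((½)*(3 - 13)/(-13))/((4*(-6 - 8))) - 501/(-475) = ((½)*(-1/13)*(-10))/((4*(-14))) - 501*(-1/475) = (5/13)/(-56) + 501/475 = (5/13)*(-1/56) + 501/475 = -5/728 + 501/475 = 362353/345800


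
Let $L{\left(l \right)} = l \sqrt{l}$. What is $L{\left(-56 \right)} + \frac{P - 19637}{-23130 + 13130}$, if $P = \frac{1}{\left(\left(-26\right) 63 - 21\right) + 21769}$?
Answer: $\frac{394900069}{201100000} - 112 i \sqrt{14} \approx 1.9637 - 419.07 i$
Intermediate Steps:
$L{\left(l \right)} = l^{\frac{3}{2}}$
$P = \frac{1}{20110}$ ($P = \frac{1}{\left(-1638 - 21\right) + 21769} = \frac{1}{-1659 + 21769} = \frac{1}{20110} \approx 4.9727 \cdot 10^{-5}$)
$L{\left(-56 \right)} + \frac{P - 19637}{-23130 + 13130} = \left(-56\right)^{\frac{3}{2}} + \frac{\frac{1}{20110} - 19637}{-23130 + 13130} = - 112 i \sqrt{14} - \frac{394900069}{20110 \left(-10000\right)} = - 112 i \sqrt{14} - - \frac{394900069}{201100000} = - 112 i \sqrt{14} + \frac{394900069}{201100000} = \frac{394900069}{201100000} - 112 i \sqrt{14}$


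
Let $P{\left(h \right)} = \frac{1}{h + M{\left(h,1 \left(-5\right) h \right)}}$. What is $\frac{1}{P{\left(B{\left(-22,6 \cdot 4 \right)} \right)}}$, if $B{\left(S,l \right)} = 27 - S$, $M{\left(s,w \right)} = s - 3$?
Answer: $95$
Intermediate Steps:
$M{\left(s,w \right)} = -3 + s$
$P{\left(h \right)} = \frac{1}{-3 + 2 h}$ ($P{\left(h \right)} = \frac{1}{h + \left(-3 + h\right)} = \frac{1}{-3 + 2 h}$)
$\frac{1}{P{\left(B{\left(-22,6 \cdot 4 \right)} \right)}} = \frac{1}{\frac{1}{-3 + 2 \left(27 - -22\right)}} = \frac{1}{\frac{1}{-3 + 2 \left(27 + 22\right)}} = \frac{1}{\frac{1}{-3 + 2 \cdot 49}} = \frac{1}{\frac{1}{-3 + 98}} = \frac{1}{\frac{1}{95}} = 95$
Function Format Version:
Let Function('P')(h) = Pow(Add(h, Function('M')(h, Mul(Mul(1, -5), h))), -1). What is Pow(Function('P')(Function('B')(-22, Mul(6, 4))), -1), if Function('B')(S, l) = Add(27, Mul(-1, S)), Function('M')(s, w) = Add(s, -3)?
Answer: 95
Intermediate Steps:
Function('M')(s, w) = Add(-3, s)
Function('P')(h) = Pow(Add(-3, Mul(2, h)), -1) (Function('P')(h) = Pow(Add(h, Add(-3, h)), -1) = Pow(Add(-3, Mul(2, h)), -1))
Pow(Function('P')(Function('B')(-22, Mul(6, 4))), -1) = Pow(Pow(Add(-3, Mul(2, Add(27, Mul(-1, -22)))), -1), -1) = Pow(Pow(Add(-3, Mul(2, Add(27, 22))), -1), -1) = Pow(Pow(Add(-3, Mul(2, 49)), -1), -1) = Pow(Pow(Add(-3, 98), -1), -1) = Pow(Pow(95, -1), -1) = Pow(Rational(1, 95), -1) = 95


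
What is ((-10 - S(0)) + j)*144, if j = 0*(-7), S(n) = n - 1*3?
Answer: -1008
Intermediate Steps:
S(n) = -3 + n (S(n) = n - 3 = -3 + n)
j = 0
((-10 - S(0)) + j)*144 = ((-10 - (-3 + 0)) + 0)*144 = ((-10 - 1*(-3)) + 0)*144 = ((-10 + 3) + 0)*144 = (-7 + 0)*144 = -7*144 = -1008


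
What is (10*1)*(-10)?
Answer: -100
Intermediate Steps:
(10*1)*(-10) = 10*(-10) = -100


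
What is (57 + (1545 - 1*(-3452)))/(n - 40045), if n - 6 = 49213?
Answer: 2527/4587 ≈ 0.55090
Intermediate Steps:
n = 49219 (n = 6 + 49213 = 49219)
(57 + (1545 - 1*(-3452)))/(n - 40045) = (57 + (1545 - 1*(-3452)))/(49219 - 40045) = (57 + (1545 + 3452))/9174 = (57 + 4997)*(1/9174) = 5054*(1/9174) = 2527/4587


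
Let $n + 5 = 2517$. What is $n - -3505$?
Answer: $6017$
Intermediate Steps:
$n = 2512$ ($n = -5 + 2517 = 2512$)
$n - -3505 = 2512 - -3505 = 2512 + 3505 = 6017$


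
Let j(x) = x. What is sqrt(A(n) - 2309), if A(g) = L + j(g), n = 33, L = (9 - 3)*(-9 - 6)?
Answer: 13*I*sqrt(14) ≈ 48.642*I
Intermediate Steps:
L = -90 (L = 6*(-15) = -90)
A(g) = -90 + g
sqrt(A(n) - 2309) = sqrt((-90 + 33) - 2309) = sqrt(-57 - 2309) = sqrt(-2366) = 13*I*sqrt(14)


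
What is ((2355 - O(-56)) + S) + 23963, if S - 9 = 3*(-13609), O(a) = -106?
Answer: -14394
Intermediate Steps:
S = -40818 (S = 9 + 3*(-13609) = 9 - 40827 = -40818)
((2355 - O(-56)) + S) + 23963 = ((2355 - 1*(-106)) - 40818) + 23963 = ((2355 + 106) - 40818) + 23963 = (2461 - 40818) + 23963 = -38357 + 23963 = -14394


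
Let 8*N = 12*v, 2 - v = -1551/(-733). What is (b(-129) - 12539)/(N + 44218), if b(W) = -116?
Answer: -18552230/64823333 ≈ -0.28620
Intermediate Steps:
v = -85/733 (v = 2 - (-1551)/(-733) = 2 - (-1551)*(-1)/733 = 2 - 1*1551/733 = 2 - 1551/733 = -85/733 ≈ -0.11596)
N = -255/1466 (N = (12*(-85/733))/8 = (1/8)*(-1020/733) = -255/1466 ≈ -0.17394)
(b(-129) - 12539)/(N + 44218) = (-116 - 12539)/(-255/1466 + 44218) = -12655/64823333/1466 = -12655*1466/64823333 = -18552230/64823333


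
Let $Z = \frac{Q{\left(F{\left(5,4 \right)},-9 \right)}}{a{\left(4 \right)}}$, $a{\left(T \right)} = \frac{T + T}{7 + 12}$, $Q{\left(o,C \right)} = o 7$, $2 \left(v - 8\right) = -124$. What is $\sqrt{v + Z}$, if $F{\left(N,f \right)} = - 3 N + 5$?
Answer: $\frac{i \sqrt{881}}{2} \approx 14.841 i$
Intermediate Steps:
$v = -54$ ($v = 8 + \frac{1}{2} \left(-124\right) = 8 - 62 = -54$)
$F{\left(N,f \right)} = 5 - 3 N$
$Q{\left(o,C \right)} = 7 o$
$a{\left(T \right)} = \frac{2 T}{19}$
$Z = - \frac{665}{4}$ ($Z = \frac{7 \left(5 - 15\right)}{\frac{2}{19} \cdot 4} = \frac{7 \left(5 - 15\right)}{\frac{8}{19}} = 7 \left(-10\right) \frac{19}{8} = \left(-70\right) \frac{19}{8} = - \frac{665}{4} \approx -166.25$)
$\sqrt{v + Z} = \sqrt{-54 - \frac{665}{4}} = \sqrt{- \frac{881}{4}} = \frac{i \sqrt{881}}{2}$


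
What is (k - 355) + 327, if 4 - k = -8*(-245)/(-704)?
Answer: -1867/88 ≈ -21.216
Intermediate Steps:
k = 597/88 (k = 4 - (-8*(-245))/(-704) = 4 - 1960*(-1)/704 = 4 - 1*(-245/88) = 4 + 245/88 = 597/88 ≈ 6.7841)
(k - 355) + 327 = (597/88 - 355) + 327 = -30643/88 + 327 = -1867/88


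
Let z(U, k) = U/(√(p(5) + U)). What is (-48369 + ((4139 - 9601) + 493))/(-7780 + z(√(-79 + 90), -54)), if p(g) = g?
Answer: 53338*√(5 + √11)/(-√11 + 7780*√(5 + √11)) ≈ 6.8568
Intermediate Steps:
z(U, k) = U/√(5 + U) (z(U, k) = U/(√(5 + U)) = U/√(5 + U))
(-48369 + ((4139 - 9601) + 493))/(-7780 + z(√(-79 + 90), -54)) = (-48369 + ((4139 - 9601) + 493))/(-7780 + √(-79 + 90)/√(5 + √(-79 + 90))) = (-48369 + (-5462 + 493))/(-7780 + √11/√(5 + √11)) = (-48369 - 4969)/(-7780 + √11/√(5 + √11)) = -53338/(-7780 + √11/√(5 + √11))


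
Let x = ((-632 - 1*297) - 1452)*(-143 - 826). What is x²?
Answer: 5323121081721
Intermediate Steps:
x = 2307189 (x = ((-632 - 297) - 1452)*(-969) = (-929 - 1452)*(-969) = -2381*(-969) = 2307189)
x² = 2307189² = 5323121081721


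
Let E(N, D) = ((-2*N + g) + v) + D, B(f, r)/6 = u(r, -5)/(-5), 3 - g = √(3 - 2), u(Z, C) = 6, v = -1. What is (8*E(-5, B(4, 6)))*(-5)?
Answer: -152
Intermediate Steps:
g = 2 (g = 3 - √(3 - 2) = 3 - √1 = 3 - 1*1 = 3 - 1 = 2)
B(f, r) = -36/5 (B(f, r) = 6*(6/(-5)) = 6*(6*(-⅕)) = 6*(-6/5) = -36/5)
E(N, D) = 1 + D - 2*N (E(N, D) = ((-2*N + 2) - 1) + D = ((2 - 2*N) - 1) + D = (1 - 2*N) + D = 1 + D - 2*N)
(8*E(-5, B(4, 6)))*(-5) = (8*(1 - 36/5 - 2*(-5)))*(-5) = (8*(1 - 36/5 + 10))*(-5) = (8*(19/5))*(-5) = (152/5)*(-5) = -152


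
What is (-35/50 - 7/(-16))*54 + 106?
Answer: 3673/40 ≈ 91.825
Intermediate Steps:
(-35/50 - 7/(-16))*54 + 106 = (-35*1/50 - 7*(-1/16))*54 + 106 = (-7/10 + 7/16)*54 + 106 = -21/80*54 + 106 = -567/40 + 106 = 3673/40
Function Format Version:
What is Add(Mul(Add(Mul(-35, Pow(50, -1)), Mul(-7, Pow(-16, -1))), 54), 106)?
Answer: Rational(3673, 40) ≈ 91.825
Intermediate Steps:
Add(Mul(Add(Mul(-35, Pow(50, -1)), Mul(-7, Pow(-16, -1))), 54), 106) = Add(Mul(Add(Mul(-35, Rational(1, 50)), Mul(-7, Rational(-1, 16))), 54), 106) = Add(Mul(Add(Rational(-7, 10), Rational(7, 16)), 54), 106) = Add(Mul(Rational(-21, 80), 54), 106) = Add(Rational(-567, 40), 106) = Rational(3673, 40)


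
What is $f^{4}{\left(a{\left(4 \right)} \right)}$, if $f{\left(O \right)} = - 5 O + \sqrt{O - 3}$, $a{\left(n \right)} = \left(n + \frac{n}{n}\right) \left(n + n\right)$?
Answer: $\left(-200 + \sqrt{37}\right)^{4} \approx 1.4141 \cdot 10^{9}$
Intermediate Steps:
$a{\left(n \right)} = 2 n \left(1 + n\right)$ ($a{\left(n \right)} = \left(n + 1\right) 2 n = \left(1 + n\right) 2 n = 2 n \left(1 + n\right)$)
$f{\left(O \right)} = \sqrt{-3 + O} - 5 O$ ($f{\left(O \right)} = - 5 O + \sqrt{-3 + O} = \sqrt{-3 + O} - 5 O$)
$f^{4}{\left(a{\left(4 \right)} \right)} = \left(\sqrt{-3 + 2 \cdot 4 \left(1 + 4\right)} - 5 \cdot 2 \cdot 4 \left(1 + 4\right)\right)^{4} = \left(\sqrt{-3 + 2 \cdot 4 \cdot 5} - 5 \cdot 2 \cdot 4 \cdot 5\right)^{4} = \left(\sqrt{-3 + 40} - 200\right)^{4} = \left(\sqrt{37} - 200\right)^{4} = \left(-200 + \sqrt{37}\right)^{4}$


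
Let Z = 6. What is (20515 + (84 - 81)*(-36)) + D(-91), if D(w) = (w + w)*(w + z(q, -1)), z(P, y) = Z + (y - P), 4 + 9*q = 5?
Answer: 324713/9 ≈ 36079.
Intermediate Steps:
q = ⅑ (q = -4/9 + (⅑)*5 = -4/9 + 5/9 = ⅑ ≈ 0.11111)
z(P, y) = 6 + y - P (z(P, y) = 6 + (y - P) = 6 + y - P)
D(w) = 2*w*(44/9 + w) (D(w) = (w + w)*(w + (6 - 1 - 1*⅑)) = (2*w)*(w + (6 - 1 - ⅑)) = (2*w)*(w + 44/9) = (2*w)*(44/9 + w) = 2*w*(44/9 + w))
(20515 + (84 - 81)*(-36)) + D(-91) = (20515 + (84 - 81)*(-36)) + (2/9)*(-91)*(44 + 9*(-91)) = (20515 + 3*(-36)) + (2/9)*(-91)*(44 - 819) = (20515 - 108) + (2/9)*(-91)*(-775) = 20407 + 141050/9 = 324713/9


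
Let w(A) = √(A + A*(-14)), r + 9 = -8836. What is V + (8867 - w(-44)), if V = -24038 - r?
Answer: -6326 - 2*√143 ≈ -6349.9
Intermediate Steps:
r = -8845 (r = -9 - 8836 = -8845)
w(A) = √13*√(-A) (w(A) = √(A - 14*A) = √(-13*A) = √13*√(-A))
V = -15193 (V = -24038 - 1*(-8845) = -24038 + 8845 = -15193)
V + (8867 - w(-44)) = -15193 + (8867 - √13*√(-1*(-44))) = -15193 + (8867 - √13*√44) = -15193 + (8867 - √13*2*√11) = -15193 + (8867 - 2*√143) = -6326 - 2*√143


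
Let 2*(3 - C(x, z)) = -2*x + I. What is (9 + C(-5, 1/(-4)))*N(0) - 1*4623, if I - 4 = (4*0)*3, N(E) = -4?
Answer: -4643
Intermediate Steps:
I = 4 (I = 4 + (4*0)*3 = 4 + 0*3 = 4 + 0 = 4)
C(x, z) = 1 + x (C(x, z) = 3 - (-2*x + 4)/2 = 3 - (4 - 2*x)/2 = 3 + (-2 + x) = 1 + x)
(9 + C(-5, 1/(-4)))*N(0) - 1*4623 = (9 + (1 - 5))*(-4) - 1*4623 = (9 - 4)*(-4) - 4623 = 5*(-4) - 4623 = -20 - 4623 = -4643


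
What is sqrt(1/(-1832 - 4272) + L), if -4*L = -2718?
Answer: sqrt(6329339842)/3052 ≈ 26.067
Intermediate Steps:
L = 1359/2 (L = -1/4*(-2718) = 1359/2 ≈ 679.50)
sqrt(1/(-1832 - 4272) + L) = sqrt(1/(-1832 - 4272) + 1359/2) = sqrt(1/(-6104) + 1359/2) = sqrt(-1/6104 + 1359/2) = sqrt(4147667/6104) = sqrt(6329339842)/3052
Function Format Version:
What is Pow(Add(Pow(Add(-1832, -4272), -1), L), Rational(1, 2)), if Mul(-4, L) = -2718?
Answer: Mul(Rational(1, 3052), Pow(6329339842, Rational(1, 2))) ≈ 26.067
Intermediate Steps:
L = Rational(1359, 2) (L = Mul(Rational(-1, 4), -2718) = Rational(1359, 2) ≈ 679.50)
Pow(Add(Pow(Add(-1832, -4272), -1), L), Rational(1, 2)) = Pow(Add(Pow(Add(-1832, -4272), -1), Rational(1359, 2)), Rational(1, 2)) = Pow(Add(Pow(-6104, -1), Rational(1359, 2)), Rational(1, 2)) = Pow(Add(Rational(-1, 6104), Rational(1359, 2)), Rational(1, 2)) = Pow(Rational(4147667, 6104), Rational(1, 2)) = Mul(Rational(1, 3052), Pow(6329339842, Rational(1, 2)))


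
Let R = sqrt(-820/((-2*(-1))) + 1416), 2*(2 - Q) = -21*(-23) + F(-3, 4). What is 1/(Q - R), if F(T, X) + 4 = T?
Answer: -118/27345 + sqrt(1006)/54690 ≈ -0.0037353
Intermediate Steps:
F(T, X) = -4 + T
Q = -236 (Q = 2 - (-21*(-23) + (-4 - 3))/2 = 2 - (483 - 7)/2 = 2 - 1/2*476 = 2 - 238 = -236)
R = sqrt(1006) (R = sqrt(-820/2 + 1416) = sqrt(-820*1/2 + 1416) = sqrt(-410 + 1416) = sqrt(1006) ≈ 31.717)
1/(Q - R) = 1/(-236 - sqrt(1006))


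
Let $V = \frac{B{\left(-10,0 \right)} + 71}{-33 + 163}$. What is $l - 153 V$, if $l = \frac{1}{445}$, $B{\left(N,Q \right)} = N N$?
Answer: $- \frac{2328481}{11570} \approx -201.25$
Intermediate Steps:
$B{\left(N,Q \right)} = N^{2}$
$V = \frac{171}{130}$ ($V = \frac{\left(-10\right)^{2} + 71}{-33 + 163} = \frac{100 + 71}{130} = 171 \cdot \frac{1}{130} = \frac{171}{130} \approx 1.3154$)
$l = \frac{1}{445} \approx 0.0022472$
$l - 153 V = \frac{1}{445} - \frac{26163}{130} = - \frac{2328481}{11570}$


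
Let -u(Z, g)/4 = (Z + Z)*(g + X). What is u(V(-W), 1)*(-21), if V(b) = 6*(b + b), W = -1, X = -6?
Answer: -10080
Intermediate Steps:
V(b) = 12*b (V(b) = 6*(2*b) = 12*b)
u(Z, g) = -8*Z*(-6 + g) (u(Z, g) = -4*(Z + Z)*(g - 6) = -4*2*Z*(-6 + g) = -8*Z*(-6 + g))
u(V(-W), 1)*(-21) = (8*(12*(-1*(-1)))*(6 - 1*1))*(-21) = (8*(12*1)*(6 - 1))*(-21) = (8*12*5)*(-21) = 480*(-21) = -10080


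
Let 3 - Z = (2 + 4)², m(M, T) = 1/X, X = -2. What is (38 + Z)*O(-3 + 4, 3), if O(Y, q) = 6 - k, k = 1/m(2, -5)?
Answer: 40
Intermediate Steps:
m(M, T) = -½ (m(M, T) = 1/(-2) = -½)
Z = -33 (Z = 3 - (2 + 4)² = 3 - 1*6² = 3 - 1*36 = 3 - 36 = -33)
k = -2 (k = 1/(-½) = -2)
O(Y, q) = 8 (O(Y, q) = 6 - 1*(-2) = 6 + 2 = 8)
(38 + Z)*O(-3 + 4, 3) = (38 - 33)*8 = 5*8 = 40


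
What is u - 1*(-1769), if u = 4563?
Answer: 6332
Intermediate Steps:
u - 1*(-1769) = 4563 - 1*(-1769) = 4563 + 1769 = 6332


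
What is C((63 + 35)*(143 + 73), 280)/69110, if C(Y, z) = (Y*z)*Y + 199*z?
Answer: 12546363844/6911 ≈ 1.8154e+6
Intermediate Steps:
C(Y, z) = 199*z + z*Y**2 (C(Y, z) = z*Y**2 + 199*z = 199*z + z*Y**2)
C((63 + 35)*(143 + 73), 280)/69110 = (280*(199 + ((63 + 35)*(143 + 73))**2))/69110 = (280*(199 + (98*216)**2))*(1/69110) = (280*(199 + 21168**2))*(1/69110) = (280*(199 + 448084224))*(1/69110) = (280*448084423)*(1/69110) = 125463638440*(1/69110) = 12546363844/6911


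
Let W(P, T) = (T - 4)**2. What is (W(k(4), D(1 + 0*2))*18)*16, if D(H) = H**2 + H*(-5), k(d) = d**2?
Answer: 18432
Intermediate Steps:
D(H) = H**2 - 5*H
W(P, T) = (-4 + T)**2
(W(k(4), D(1 + 0*2))*18)*16 = ((-4 + (1 + 0*2)*(-5 + (1 + 0*2)))**2*18)*16 = ((-4 + (1 + 0)*(-5 + (1 + 0)))**2*18)*16 = ((-4 + 1*(-5 + 1))**2*18)*16 = ((-4 + 1*(-4))**2*18)*16 = ((-4 - 4)**2*18)*16 = ((-8)**2*18)*16 = (64*18)*16 = 1152*16 = 18432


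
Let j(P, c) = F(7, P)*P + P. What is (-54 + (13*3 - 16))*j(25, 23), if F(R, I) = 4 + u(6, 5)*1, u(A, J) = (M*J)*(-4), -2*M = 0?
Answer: -3875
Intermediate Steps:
M = 0 (M = -1/2*0 = 0)
u(A, J) = 0 (u(A, J) = (0*J)*(-4) = 0*(-4) = 0)
F(R, I) = 4 (F(R, I) = 4 + 0*1 = 4 + 0 = 4)
j(P, c) = 5*P (j(P, c) = 4*P + P = 5*P)
(-54 + (13*3 - 16))*j(25, 23) = (-54 + (13*3 - 16))*(5*25) = (-54 + (39 - 16))*125 = (-54 + 23)*125 = -31*125 = -3875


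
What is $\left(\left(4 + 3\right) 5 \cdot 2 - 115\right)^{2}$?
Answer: $2025$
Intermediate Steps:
$\left(\left(4 + 3\right) 5 \cdot 2 - 115\right)^{2} = \left(7 \cdot 5 \cdot 2 - 115\right)^{2} = \left(35 \cdot 2 - 115\right)^{2} = \left(70 - 115\right)^{2} = \left(-45\right)^{2} = 2025$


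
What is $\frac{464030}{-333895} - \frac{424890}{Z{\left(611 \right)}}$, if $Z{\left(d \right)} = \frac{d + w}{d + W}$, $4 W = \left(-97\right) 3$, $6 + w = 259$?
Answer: $- \frac{3393831107887}{12821568} \approx -2.647 \cdot 10^{5}$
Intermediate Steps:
$w = 253$ ($w = -6 + 259 = 253$)
$W = - \frac{291}{4}$ ($W = \frac{\left(-97\right) 3}{4} = \frac{1}{4} \left(-291\right) = - \frac{291}{4} \approx -72.75$)
$Z{\left(d \right)} = \frac{253 + d}{- \frac{291}{4} + d}$ ($Z{\left(d \right)} = \frac{d + 253}{d - \frac{291}{4}} = \frac{253 + d}{- \frac{291}{4} + d}$)
$\frac{464030}{-333895} - \frac{424890}{Z{\left(611 \right)}} = \frac{464030}{-333895} - \frac{424890}{4 \frac{1}{-291 + 4 \cdot 611} \left(253 + 611\right)} = 464030 \left(- \frac{1}{333895}\right) - \frac{424890}{4 \frac{1}{-291 + 2444} \cdot 864} = - \frac{92806}{66779} - \frac{424890}{4 \cdot \frac{1}{2153} \cdot 864} = - \frac{92806}{66779} - \frac{424890}{\frac{3456}{2153}} = - \frac{92806}{66779} - \frac{50821565}{192} = - \frac{3393831107887}{12821568}$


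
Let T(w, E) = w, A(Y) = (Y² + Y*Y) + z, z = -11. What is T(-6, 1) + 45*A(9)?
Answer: 6789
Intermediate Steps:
A(Y) = -11 + 2*Y² (A(Y) = (Y² + Y*Y) - 11 = (Y² + Y²) - 11 = 2*Y² - 11 = -11 + 2*Y²)
T(-6, 1) + 45*A(9) = -6 + 45*(-11 + 2*9²) = -6 + 45*(-11 + 2*81) = -6 + 45*(-11 + 162) = -6 + 45*151 = -6 + 6795 = 6789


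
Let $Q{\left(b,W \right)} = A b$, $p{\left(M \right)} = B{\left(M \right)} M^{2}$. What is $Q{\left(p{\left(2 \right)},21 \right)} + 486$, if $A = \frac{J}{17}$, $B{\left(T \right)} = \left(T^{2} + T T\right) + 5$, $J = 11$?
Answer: $\frac{8834}{17} \approx 519.65$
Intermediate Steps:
$B{\left(T \right)} = 5 + 2 T^{2}$ ($B{\left(T \right)} = \left(T^{2} + T^{2}\right) + 5 = 2 T^{2} + 5 = 5 + 2 T^{2}$)
$p{\left(M \right)} = M^{2} \left(5 + 2 M^{2}\right)$ ($p{\left(M \right)} = \left(5 + 2 M^{2}\right) M^{2} = M^{2} \left(5 + 2 M^{2}\right)$)
$A = \frac{11}{17} \approx 0.64706$
$Q{\left(b,W \right)} = \frac{11 b}{17}$
$Q{\left(p{\left(2 \right)},21 \right)} + 486 = \frac{11 \cdot 2^{2} \left(5 + 2 \cdot 2^{2}\right)}{17} + 486 = \frac{11 \cdot 4 \left(5 + 2 \cdot 4\right)}{17} + 486 = \frac{11 \cdot 4 \left(5 + 8\right)}{17} + 486 = \frac{11 \cdot 4 \cdot 13}{17} + 486 = \frac{11}{17} \cdot 52 + 486 = \frac{572}{17} + 486 = \frac{8834}{17}$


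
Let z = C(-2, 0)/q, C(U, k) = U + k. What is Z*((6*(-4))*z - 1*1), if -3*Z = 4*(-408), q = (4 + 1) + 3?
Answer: 2720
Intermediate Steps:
q = 8 (q = 5 + 3 = 8)
z = -¼ (z = (-2 + 0)/8 = -2*⅛ = -¼ ≈ -0.25000)
Z = 544 (Z = -4*(-408)/3 = -⅓*(-1632) = 544)
Z*((6*(-4))*z - 1*1) = 544*((6*(-4))*(-¼) - 1*1) = 544*(-24*(-¼) - 1) = 544*(6 - 1) = 544*5 = 2720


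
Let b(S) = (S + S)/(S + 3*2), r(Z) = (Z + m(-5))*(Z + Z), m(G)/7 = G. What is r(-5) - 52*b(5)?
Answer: 3880/11 ≈ 352.73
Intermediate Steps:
m(G) = 7*G
r(Z) = 2*Z*(-35 + Z) (r(Z) = (Z + 7*(-5))*(Z + Z) = (Z - 35)*(2*Z) = (-35 + Z)*(2*Z) = 2*Z*(-35 + Z))
b(S) = 2*S/(6 + S) (b(S) = (2*S)/(S + 6) = (2*S)/(6 + S) = 2*S/(6 + S))
r(-5) - 52*b(5) = 2*(-5)*(-35 - 5) - 104*5/(6 + 5) = 2*(-5)*(-40) - 104*5/11 = 400 - 104*5/11 = 400 - 52*10/11 = 400 - 520/11 = 3880/11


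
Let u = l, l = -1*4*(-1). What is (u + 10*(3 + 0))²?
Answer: 1156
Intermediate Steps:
l = 4 (l = -4*(-1) = 4)
u = 4
(u + 10*(3 + 0))² = (4 + 10*(3 + 0))² = (4 + 10*3)² = (4 + 30)² = 34² = 1156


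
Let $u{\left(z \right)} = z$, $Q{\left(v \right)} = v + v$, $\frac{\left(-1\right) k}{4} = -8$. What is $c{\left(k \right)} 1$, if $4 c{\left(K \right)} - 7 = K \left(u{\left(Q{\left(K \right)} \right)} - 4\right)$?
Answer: $\frac{1927}{4} \approx 481.75$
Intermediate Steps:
$k = 32$ ($k = \left(-4\right) \left(-8\right) = 32$)
$Q{\left(v \right)} = 2 v$
$c{\left(K \right)} = \frac{7}{4} + \frac{K \left(-4 + 2 K\right)}{4}$ ($c{\left(K \right)} = \frac{7}{4} + \frac{K \left(2 K - 4\right)}{4} = \frac{7}{4} + \frac{K \left(-4 + 2 K\right)}{4}$)
$c{\left(k \right)} 1 = \left(\frac{7}{4} + \frac{32^{2}}{2} - 32\right) 1 = \left(\frac{7}{4} + \frac{1}{2} \cdot 1024 - 32\right) 1 = \left(\frac{7}{4} + 512 - 32\right) 1 = \frac{1927}{4} \cdot 1 = \frac{1927}{4}$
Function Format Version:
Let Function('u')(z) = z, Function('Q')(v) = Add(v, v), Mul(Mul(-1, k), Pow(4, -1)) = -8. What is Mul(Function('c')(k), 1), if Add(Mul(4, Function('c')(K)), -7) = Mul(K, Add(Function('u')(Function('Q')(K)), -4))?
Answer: Rational(1927, 4) ≈ 481.75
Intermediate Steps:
k = 32 (k = Mul(-4, -8) = 32)
Function('Q')(v) = Mul(2, v)
Function('c')(K) = Add(Rational(7, 4), Mul(Rational(1, 4), K, Add(-4, Mul(2, K)))) (Function('c')(K) = Add(Rational(7, 4), Mul(Rational(1, 4), Mul(K, Add(Mul(2, K), -4)))) = Add(Rational(7, 4), Mul(Rational(1, 4), Mul(K, Add(-4, Mul(2, K))))) = Add(Rational(7, 4), Mul(Rational(1, 4), K, Add(-4, Mul(2, K)))))
Mul(Function('c')(k), 1) = Mul(Add(Rational(7, 4), Mul(Rational(1, 2), Pow(32, 2)), Mul(-1, 32)), 1) = Mul(Add(Rational(7, 4), Mul(Rational(1, 2), 1024), -32), 1) = Mul(Add(Rational(7, 4), 512, -32), 1) = Mul(Rational(1927, 4), 1) = Rational(1927, 4)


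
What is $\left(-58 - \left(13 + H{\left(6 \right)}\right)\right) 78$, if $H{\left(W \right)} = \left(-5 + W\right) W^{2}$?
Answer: $-8346$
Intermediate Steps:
$H{\left(W \right)} = W^{2} \left(-5 + W\right)$
$\left(-58 - \left(13 + H{\left(6 \right)}\right)\right) 78 = \left(-58 - \left(13 + 6^{2} \left(-5 + 6\right)\right)\right) 78 = \left(-58 - \left(13 + 36 \cdot 1\right)\right) 78 = \left(-58 - 49\right) 78 = \left(-107\right) 78 = -8346$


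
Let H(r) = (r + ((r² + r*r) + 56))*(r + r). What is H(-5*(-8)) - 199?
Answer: 263481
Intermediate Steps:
H(r) = 2*r*(56 + r + 2*r²) (H(r) = (r + ((r² + r²) + 56))*(2*r) = (r + (2*r² + 56))*(2*r) = (r + (56 + 2*r²))*(2*r) = (56 + r + 2*r²)*(2*r) = 2*r*(56 + r + 2*r²))
H(-5*(-8)) - 199 = 2*(-5*(-8))*(56 - 5*(-8) + 2*(-5*(-8))²) - 199 = 2*40*(56 + 40 + 2*40²) - 199 = 2*40*(56 + 40 + 2*1600) - 199 = 2*40*(56 + 40 + 3200) - 199 = 2*40*3296 - 199 = 263680 - 199 = 263481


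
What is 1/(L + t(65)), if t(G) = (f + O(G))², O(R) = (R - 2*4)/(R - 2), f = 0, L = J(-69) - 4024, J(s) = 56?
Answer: -441/1749527 ≈ -0.00025207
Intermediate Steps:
L = -3968 (L = 56 - 4024 = -3968)
O(R) = (-8 + R)/(-2 + R) (O(R) = (R - 8)/(-2 + R) = (-8 + R)/(-2 + R))
t(G) = (-8 + G)²/(-2 + G)² (t(G) = (0 + (-8 + G)/(-2 + G))² = ((-8 + G)/(-2 + G))² = (-8 + G)²/(-2 + G)²)
1/(L + t(65)) = 1/(-3968 + (-8 + 65)²/(-2 + 65)²) = 1/(-3968 + 57²/63²) = 1/(-3968 + 3249*(1/3969)) = 1/(-3968 + 361/441) = 1/(-1749527/441) = -441/1749527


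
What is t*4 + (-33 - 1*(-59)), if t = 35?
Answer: 166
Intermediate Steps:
t*4 + (-33 - 1*(-59)) = 35*4 + (-33 - 1*(-59)) = 140 + (-33 + 59) = 140 + 26 = 166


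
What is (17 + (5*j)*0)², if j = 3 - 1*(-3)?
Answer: 289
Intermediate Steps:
j = 6 (j = 3 + 3 = 6)
(17 + (5*j)*0)² = (17 + (5*6)*0)² = (17 + 30*0)² = (17 + 0)² = 17² = 289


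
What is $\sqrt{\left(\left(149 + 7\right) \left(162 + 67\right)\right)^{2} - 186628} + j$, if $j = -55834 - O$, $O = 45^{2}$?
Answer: $-57859 + 2 \sqrt{319004387} \approx -22138.0$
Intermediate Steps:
$O = 2025$
$j = -57859$ ($j = -55834 - 2025 = -57859$)
$\sqrt{\left(\left(149 + 7\right) \left(162 + 67\right)\right)^{2} - 186628} + j = \sqrt{\left(\left(149 + 7\right) \left(162 + 67\right)\right)^{2} - 186628} - 57859 = \sqrt{\left(156 \cdot 229\right)^{2} - 186628} - 57859 = \sqrt{35724^{2} - 186628} - 57859 = \sqrt{1276204176 - 186628} - 57859 = \sqrt{1276017548} - 57859 = 2 \sqrt{319004387} - 57859 = -57859 + 2 \sqrt{319004387}$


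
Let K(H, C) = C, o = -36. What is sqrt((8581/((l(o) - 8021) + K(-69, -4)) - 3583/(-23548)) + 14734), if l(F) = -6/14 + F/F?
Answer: sqrt(7662491537151254853)/22805426 ≈ 121.38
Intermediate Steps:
l(F) = 4/7 (l(F) = -6*1/14 + 1 = -3/7 + 1 = 4/7)
sqrt((8581/((l(o) - 8021) + K(-69, -4)) - 3583/(-23548)) + 14734) = sqrt((8581/((4/7 - 8021) - 4) - 3583/(-23548)) + 14734) = sqrt((8581/(-56143/7 - 4) - 3583*(-1/23548)) + 14734) = sqrt((8581/(-56171/7) + 3583/23548) + 14734) = sqrt((8581*(-7/56171) + 3583/23548) + 14734) = sqrt((-60067/56171 + 3583/23548) + 14734) = sqrt(-1213197023/1322714708 + 14734) = sqrt(19487665310649/1322714708) = sqrt(7662491537151254853)/22805426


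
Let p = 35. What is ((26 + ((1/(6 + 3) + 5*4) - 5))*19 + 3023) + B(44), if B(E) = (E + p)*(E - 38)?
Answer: 38503/9 ≈ 4278.1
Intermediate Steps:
B(E) = (-38 + E)*(35 + E) (B(E) = (E + 35)*(E - 38) = (35 + E)*(-38 + E) = (-38 + E)*(35 + E))
((26 + ((1/(6 + 3) + 5*4) - 5))*19 + 3023) + B(44) = ((26 + ((1/(6 + 3) + 5*4) - 5))*19 + 3023) + (-1330 + 44² - 3*44) = ((26 + ((1/9 + 20) - 5))*19 + 3023) + (-1330 + 1936 - 132) = ((26 + ((⅑ + 20) - 5))*19 + 3023) + 474 = ((26 + (181/9 - 5))*19 + 3023) + 474 = ((26 + 136/9)*19 + 3023) + 474 = ((370/9)*19 + 3023) + 474 = (7030/9 + 3023) + 474 = 34237/9 + 474 = 38503/9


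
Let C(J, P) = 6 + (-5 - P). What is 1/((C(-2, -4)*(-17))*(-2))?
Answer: 1/170 ≈ 0.0058824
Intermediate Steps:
C(J, P) = 1 - P
1/((C(-2, -4)*(-17))*(-2)) = 1/(((1 - 1*(-4))*(-17))*(-2)) = 1/(((1 + 4)*(-17))*(-2)) = 1/((5*(-17))*(-2)) = 1/(-85*(-2)) = 1/170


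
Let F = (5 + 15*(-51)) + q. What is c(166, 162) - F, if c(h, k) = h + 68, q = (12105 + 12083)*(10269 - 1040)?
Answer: -223230058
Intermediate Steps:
q = 223231052 (q = 24188*9229 = 223231052)
c(h, k) = 68 + h
F = 223230292 (F = (5 + 15*(-51)) + 223231052 = (5 - 765) + 223231052 = -760 + 223231052 = 223230292)
c(166, 162) - F = (68 + 166) - 1*223230292 = 234 - 223230292 = -223230058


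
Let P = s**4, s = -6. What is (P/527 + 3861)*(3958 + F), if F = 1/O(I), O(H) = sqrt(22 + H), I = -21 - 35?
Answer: 8058658194/527 - 2036043*I*sqrt(34)/17918 ≈ 1.5292e+7 - 662.58*I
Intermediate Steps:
I = -56
P = 1296 (P = (-6)**4 = 1296)
F = -I*sqrt(34)/34 (F = 1/(sqrt(22 - 56)) = 1/(sqrt(-34)) = 1/(I*sqrt(34)) = -I*sqrt(34)/34 ≈ -0.1715*I)
(P/527 + 3861)*(3958 + F) = (1296/527 + 3861)*(3958 - I*sqrt(34)/34) = 2036043*(3958 - I*sqrt(34)/34)/527 = 8058658194/527 - 2036043*I*sqrt(34)/17918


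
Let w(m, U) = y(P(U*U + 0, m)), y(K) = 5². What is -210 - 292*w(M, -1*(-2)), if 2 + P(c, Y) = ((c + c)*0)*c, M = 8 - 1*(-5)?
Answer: -7510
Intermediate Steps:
M = 13 (M = 8 + 5 = 13)
P(c, Y) = -2 (P(c, Y) = -2 + ((c + c)*0)*c = -2 + ((2*c)*0)*c = -2 + 0*c = -2 + 0 = -2)
y(K) = 25
w(m, U) = 25
-210 - 292*w(M, -1*(-2)) = -210 - 292*25 = -210 - 7300 = -7510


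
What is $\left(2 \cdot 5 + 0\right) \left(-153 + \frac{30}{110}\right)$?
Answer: $- \frac{16800}{11} \approx -1527.3$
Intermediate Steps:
$\left(2 \cdot 5 + 0\right) \left(-153 + \frac{30}{110}\right) = \left(10 + 0\right) \left(-153 + 30 \cdot \frac{1}{110}\right) = 10 \left(-153 + \frac{3}{11}\right) = 10 \left(- \frac{1680}{11}\right) = - \frac{16800}{11}$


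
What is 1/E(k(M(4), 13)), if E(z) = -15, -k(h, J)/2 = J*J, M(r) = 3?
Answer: -1/15 ≈ -0.066667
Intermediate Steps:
k(h, J) = -2*J² (k(h, J) = -2*J*J = -2*J²)
1/E(k(M(4), 13)) = 1/(-15) = -1/15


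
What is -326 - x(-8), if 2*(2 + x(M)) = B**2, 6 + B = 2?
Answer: -332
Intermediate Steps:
B = -4 (B = -6 + 2 = -4)
x(M) = 6 (x(M) = -2 + (1/2)*(-4)**2 = -2 + (1/2)*16 = -2 + 8 = 6)
-326 - x(-8) = -326 - 1*6 = -326 - 6 = -332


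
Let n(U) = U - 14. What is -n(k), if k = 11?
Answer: 3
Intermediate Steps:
n(U) = -14 + U
-n(k) = -(-14 + 11) = -1*(-3) = 3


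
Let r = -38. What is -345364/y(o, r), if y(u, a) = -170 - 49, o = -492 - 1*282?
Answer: 345364/219 ≈ 1577.0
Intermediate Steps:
o = -774 (o = -492 - 282 = -774)
y(u, a) = -219
-345364/y(o, r) = -345364/(-219) = -345364*(-1/219) = 345364/219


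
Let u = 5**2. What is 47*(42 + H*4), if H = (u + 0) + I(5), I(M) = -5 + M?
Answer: 6674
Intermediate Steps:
u = 25
H = 25 (H = (25 + 0) + (-5 + 5) = 25 + 0 = 25)
47*(42 + H*4) = 47*(42 + 25*4) = 47*(42 + 100) = 47*142 = 6674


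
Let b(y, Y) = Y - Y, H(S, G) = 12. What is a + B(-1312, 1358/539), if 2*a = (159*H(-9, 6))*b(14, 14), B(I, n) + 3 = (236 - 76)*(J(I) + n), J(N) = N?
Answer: -16133031/77 ≈ -2.0952e+5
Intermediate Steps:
b(y, Y) = 0
B(I, n) = -3 + 160*I + 160*n (B(I, n) = -3 + (236 - 76)*(I + n) = -3 + 160*(I + n) = -3 + (160*I + 160*n) = -3 + 160*I + 160*n)
a = 0 (a = ((159*12)*0)/2 = (1908*0)/2 = (1/2)*0 = 0)
a + B(-1312, 1358/539) = 0 + (-3 + 160*(-1312) + 160*(1358/539)) = 0 + (-3 - 209920 + 160*(1358*(1/539))) = 0 + (-3 - 209920 + 160*(194/77)) = 0 + (-3 - 209920 + 31040/77) = 0 - 16133031/77 = -16133031/77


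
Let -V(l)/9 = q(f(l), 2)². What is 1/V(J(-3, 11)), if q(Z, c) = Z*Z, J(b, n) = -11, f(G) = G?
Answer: -1/131769 ≈ -7.5890e-6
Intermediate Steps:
q(Z, c) = Z²
V(l) = -9*l⁴
1/V(J(-3, 11)) = 1/(-9*(-11)⁴) = 1/(-9*14641) = 1/(-131769) = -1/131769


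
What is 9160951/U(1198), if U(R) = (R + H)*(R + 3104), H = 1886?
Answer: 9160951/13267368 ≈ 0.69049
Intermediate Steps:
U(R) = (1886 + R)*(3104 + R) (U(R) = (R + 1886)*(R + 3104) = (1886 + R)*(3104 + R))
9160951/U(1198) = 9160951/(5854144 + 1198² + 4990*1198) = 9160951/(5854144 + 1435204 + 5978020) = 9160951/13267368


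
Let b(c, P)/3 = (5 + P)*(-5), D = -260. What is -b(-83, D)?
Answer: -3825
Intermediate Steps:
b(c, P) = -75 - 15*P (b(c, P) = 3*((5 + P)*(-5)) = 3*(-25 - 5*P) = -75 - 15*P)
-b(-83, D) = -(-75 - 15*(-260)) = -(-75 + 3900) = -1*3825 = -3825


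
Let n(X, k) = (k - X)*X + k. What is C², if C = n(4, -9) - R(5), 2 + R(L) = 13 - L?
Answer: 4489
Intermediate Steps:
R(L) = 11 - L (R(L) = -2 + (13 - L) = 11 - L)
n(X, k) = k + X*(k - X) (n(X, k) = X*(k - X) + k = k + X*(k - X))
C = -67 (C = (-9 - 1*4² + 4*(-9)) - (11 - 1*5) = (-9 - 1*16 - 36) - (11 - 5) = (-9 - 16 - 36) - 1*6 = -61 - 6 = -67)
C² = (-67)² = 4489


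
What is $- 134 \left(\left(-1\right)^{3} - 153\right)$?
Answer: $20636$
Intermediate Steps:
$- 134 \left(\left(-1\right)^{3} - 153\right) = - 134 \left(-1 - 153\right) = \left(-134\right) \left(-154\right) = 20636$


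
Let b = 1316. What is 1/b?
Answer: 1/1316 ≈ 0.00075988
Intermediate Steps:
1/b = 1/1316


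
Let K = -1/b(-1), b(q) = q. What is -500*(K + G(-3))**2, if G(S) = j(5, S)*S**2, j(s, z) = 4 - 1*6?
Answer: -144500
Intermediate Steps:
j(s, z) = -2 (j(s, z) = 4 - 6 = -2)
G(S) = -2*S**2
K = 1 (K = -1/(-1) = -1*(-1) = 1)
-500*(K + G(-3))**2 = -500*(1 - 2*(-3)**2)**2 = -500*(1 - 2*9)**2 = -500*(1 - 18)**2 = -500*(-17)**2 = -500*289 = -144500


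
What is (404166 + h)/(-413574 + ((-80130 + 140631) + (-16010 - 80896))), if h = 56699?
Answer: -460865/449979 ≈ -1.0242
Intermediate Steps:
(404166 + h)/(-413574 + ((-80130 + 140631) + (-16010 - 80896))) = (404166 + 56699)/(-413574 + ((-80130 + 140631) + (-16010 - 80896))) = 460865/(-413574 + (60501 - 96906)) = 460865/(-413574 - 36405) = 460865/(-449979) = 460865*(-1/449979) = -460865/449979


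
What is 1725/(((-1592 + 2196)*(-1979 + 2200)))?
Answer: 1725/133484 ≈ 0.012923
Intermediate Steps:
1725/(((-1592 + 2196)*(-1979 + 2200))) = 1725/((604*221)) = 1725/133484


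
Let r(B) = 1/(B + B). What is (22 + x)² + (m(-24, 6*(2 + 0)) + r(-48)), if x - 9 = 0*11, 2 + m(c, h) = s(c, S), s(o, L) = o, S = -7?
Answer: 89759/96 ≈ 934.99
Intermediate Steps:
r(B) = 1/(2*B)
m(c, h) = -2 + c
x = 9 (x = 9 + 0*11 = 9 + 0 = 9)
(22 + x)² + (m(-24, 6*(2 + 0)) + r(-48)) = (22 + 9)² + ((-2 - 24) + (½)/(-48)) = 31² + (-26 + (½)*(-1/48)) = 961 + (-26 - 1/96) = 961 - 2497/96 = 89759/96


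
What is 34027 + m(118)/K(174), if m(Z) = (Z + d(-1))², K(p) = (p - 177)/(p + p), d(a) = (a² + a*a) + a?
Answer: -1608649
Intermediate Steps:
d(a) = a + 2*a² (d(a) = (a² + a²) + a = 2*a² + a = a + 2*a²)
K(p) = (-177 + p)/(2*p) (K(p) = (-177 + p)/((2*p)) = (-177 + p)*(1/(2*p)) = (-177 + p)/(2*p))
m(Z) = (1 + Z)² (m(Z) = (Z - (1 + 2*(-1)))² = (Z - (1 - 2))² = (Z - 1*(-1))² = (Z + 1)² = (1 + Z)²)
34027 + m(118)/K(174) = 34027 + (1 + 118)²/(((½)*(-177 + 174)/174)) = 34027 + 119²/(((½)*(1/174)*(-3))) = 34027 + 14161/(-1/116) = 34027 + 14161*(-116) = 34027 - 1642676 = -1608649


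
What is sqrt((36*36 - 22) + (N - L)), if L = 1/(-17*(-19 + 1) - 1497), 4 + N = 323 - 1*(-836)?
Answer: 2*sqrt(861372885)/1191 ≈ 49.285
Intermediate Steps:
N = 1155 (N = -4 + (323 - 1*(-836)) = -4 + (323 + 836) = -4 + 1159 = 1155)
L = -1/1191 (L = 1/(-17*(-18) - 1497) = 1/(306 - 1497) = 1/(-1191) = -1/1191 ≈ -0.00083963)
sqrt((36*36 - 22) + (N - L)) = sqrt((36*36 - 22) + (1155 - 1*(-1/1191))) = sqrt((1296 - 22) + (1155 + 1/1191)) = sqrt(1274 + 1375606/1191) = sqrt(2892940/1191) = 2*sqrt(861372885)/1191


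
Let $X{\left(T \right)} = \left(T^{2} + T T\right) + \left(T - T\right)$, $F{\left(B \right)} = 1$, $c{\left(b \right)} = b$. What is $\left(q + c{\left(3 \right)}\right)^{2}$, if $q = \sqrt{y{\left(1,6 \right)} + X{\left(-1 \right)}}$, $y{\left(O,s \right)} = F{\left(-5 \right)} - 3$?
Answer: $9$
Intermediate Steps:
$X{\left(T \right)} = 2 T^{2}$ ($X{\left(T \right)} = \left(T^{2} + T^{2}\right) + 0 = 2 T^{2} + 0 = 2 T^{2}$)
$y{\left(O,s \right)} = -2$ ($y{\left(O,s \right)} = 1 - 3 = -2$)
$q = 0$ ($q = \sqrt{-2 + 2 \left(-1\right)^{2}} = \sqrt{-2 + 2 \cdot 1} = \sqrt{-2 + 2} = \sqrt{0} = 0$)
$\left(q + c{\left(3 \right)}\right)^{2} = \left(0 + 3\right)^{2} = 3^{2} = 9$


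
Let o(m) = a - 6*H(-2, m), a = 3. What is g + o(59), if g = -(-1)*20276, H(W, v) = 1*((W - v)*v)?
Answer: 41873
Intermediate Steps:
H(W, v) = v*(W - v) (H(W, v) = 1*(v*(W - v)) = v*(W - v))
o(m) = 3 - 6*m*(-2 - m)
g = 20276 (g = -1*(-20276) = 20276)
g + o(59) = 20276 + (3 + 6*59*(2 + 59)) = 20276 + (3 + 6*59*61) = 20276 + (3 + 21594) = 20276 + 21597 = 41873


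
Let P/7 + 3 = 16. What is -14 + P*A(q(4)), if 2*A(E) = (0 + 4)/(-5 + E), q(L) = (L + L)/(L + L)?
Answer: -119/2 ≈ -59.500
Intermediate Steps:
P = 91 (P = -21 + 7*16 = -21 + 112 = 91)
q(L) = 1 (q(L) = (2*L)/((2*L)) = (2*L)*(1/(2*L)) = 1)
A(E) = 2/(-5 + E) (A(E) = ((0 + 4)/(-5 + E))/2 = (4/(-5 + E))/2 = 2/(-5 + E))
-14 + P*A(q(4)) = -14 + 91*(2/(-5 + 1)) = -14 + 91*(2/(-4)) = -14 + 91*(2*(-¼)) = -14 + 91*(-½) = -14 - 91/2 = -119/2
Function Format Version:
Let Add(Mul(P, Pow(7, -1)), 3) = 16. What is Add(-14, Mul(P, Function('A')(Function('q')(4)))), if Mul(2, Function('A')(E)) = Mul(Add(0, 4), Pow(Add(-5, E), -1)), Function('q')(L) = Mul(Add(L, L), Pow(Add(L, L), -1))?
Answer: Rational(-119, 2) ≈ -59.500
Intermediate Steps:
P = 91 (P = Add(-21, Mul(7, 16)) = Add(-21, 112) = 91)
Function('q')(L) = 1 (Function('q')(L) = Mul(Mul(2, L), Pow(Mul(2, L), -1)) = Mul(Mul(2, L), Mul(Rational(1, 2), Pow(L, -1))) = 1)
Function('A')(E) = Mul(2, Pow(Add(-5, E), -1)) (Function('A')(E) = Mul(Rational(1, 2), Mul(Add(0, 4), Pow(Add(-5, E), -1))) = Mul(Rational(1, 2), Mul(4, Pow(Add(-5, E), -1))) = Mul(2, Pow(Add(-5, E), -1)))
Add(-14, Mul(P, Function('A')(Function('q')(4)))) = Add(-14, Mul(91, Mul(2, Pow(Add(-5, 1), -1)))) = Add(-14, Mul(91, Mul(2, Pow(-4, -1)))) = Add(-14, Mul(91, Mul(2, Rational(-1, 4)))) = Add(-14, Mul(91, Rational(-1, 2))) = Add(-14, Rational(-91, 2)) = Rational(-119, 2)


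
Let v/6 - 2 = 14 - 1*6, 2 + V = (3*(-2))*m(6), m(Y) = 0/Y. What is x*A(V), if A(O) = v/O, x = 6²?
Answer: -1080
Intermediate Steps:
m(Y) = 0
x = 36
V = -2 (V = -2 + (3*(-2))*0 = -2 - 6*0 = -2 + 0 = -2)
v = 60 (v = 12 + 6*(14 - 1*6) = 12 + 6*(14 - 6) = 12 + 6*8 = 12 + 48 = 60)
A(O) = 60/O
x*A(V) = 36*(60/(-2)) = 36*(60*(-½)) = 36*(-30) = -1080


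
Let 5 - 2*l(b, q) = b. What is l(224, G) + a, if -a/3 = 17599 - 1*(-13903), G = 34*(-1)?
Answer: -189231/2 ≈ -94616.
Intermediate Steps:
G = -34
l(b, q) = 5/2 - b/2
a = -94506 (a = -3*(17599 - 1*(-13903)) = -3*(17599 + 13903) = -3*31502 = -94506)
l(224, G) + a = (5/2 - ½*224) - 94506 = (5/2 - 112) - 94506 = -219/2 - 94506 = -189231/2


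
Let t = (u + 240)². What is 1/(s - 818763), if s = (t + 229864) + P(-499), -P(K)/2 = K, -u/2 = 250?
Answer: -1/520301 ≈ -1.9220e-6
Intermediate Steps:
u = -500 (u = -2*250 = -500)
t = 67600 (t = (-500 + 240)² = (-260)² = 67600)
P(K) = -2*K
s = 298462 (s = (67600 + 229864) - 2*(-499) = 297464 + 998 = 298462)
1/(s - 818763) = 1/(298462 - 818763) = 1/(-520301) = -1/520301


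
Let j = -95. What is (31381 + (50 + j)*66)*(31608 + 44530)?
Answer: 2163156718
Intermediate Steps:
(31381 + (50 + j)*66)*(31608 + 44530) = (31381 + (50 - 95)*66)*(31608 + 44530) = (31381 - 45*66)*76138 = (31381 - 2970)*76138 = 28411*76138 = 2163156718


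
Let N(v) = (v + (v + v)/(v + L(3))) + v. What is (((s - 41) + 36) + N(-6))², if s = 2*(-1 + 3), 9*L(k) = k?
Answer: 34225/289 ≈ 118.43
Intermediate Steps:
L(k) = k/9
s = 4 (s = 2*2 = 4)
N(v) = 2*v + 2*v/(⅓ + v) (N(v) = (v + (v + v)/(v + (⅑)*3)) + v = (v + (2*v)/(v + ⅓)) + v = (v + (2*v)/(⅓ + v)) + v = (v + 2*v/(⅓ + v)) + v = 2*v + 2*v/(⅓ + v))
(((s - 41) + 36) + N(-6))² = (((4 - 41) + 36) + 2*(-6)*(4 + 3*(-6))/(1 + 3*(-6)))² = ((-37 + 36) + 2*(-6)*(4 - 18)/(1 - 18))² = (-1 + 2*(-6)*(-14)/(-17))² = (-1 + 2*(-6)*(-1/17)*(-14))² = (-1 - 168/17)² = (-185/17)² = 34225/289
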